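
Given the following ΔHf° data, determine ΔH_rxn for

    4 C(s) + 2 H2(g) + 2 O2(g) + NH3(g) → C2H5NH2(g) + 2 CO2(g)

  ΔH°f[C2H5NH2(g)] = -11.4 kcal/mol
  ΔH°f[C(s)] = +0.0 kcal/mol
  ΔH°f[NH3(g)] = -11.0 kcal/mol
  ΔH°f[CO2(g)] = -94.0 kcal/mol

ΔH_rxn = -188.4 kcal/mol

ΔH°rxn = Σ nΔHf°(products) − Σ nΔHf°(reactants).
Products: 1·(-11.4) + 2·(-94.0) = -199.4
Reactants: 4·(+0.0) + 2·(+0.0) + 2·(+0.0) + 1·(-11.0) = -11.0
ΔH_rxn = (-199.4) − (-11.0) = -188.4 kcal/mol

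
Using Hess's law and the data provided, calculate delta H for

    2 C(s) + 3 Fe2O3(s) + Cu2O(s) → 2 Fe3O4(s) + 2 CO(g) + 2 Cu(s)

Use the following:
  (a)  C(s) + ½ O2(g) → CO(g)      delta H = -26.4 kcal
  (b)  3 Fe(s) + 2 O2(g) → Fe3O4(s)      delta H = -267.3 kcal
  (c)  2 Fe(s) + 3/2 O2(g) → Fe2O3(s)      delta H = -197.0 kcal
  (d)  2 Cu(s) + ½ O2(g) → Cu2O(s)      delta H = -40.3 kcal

delta H = 43.9 kcal

(a) × 2 (×2 to match 2 CO(g) in the target): (2)·(-26.4) = -52.8 kcal
(b) × 2 (scale by 2 for the 2 Fe3O4(s)): (2)·(-267.3) = -534.6 kcal
(c) reversed and × 3 (reverse to put Fe2O3(s) on the reactant side; scale by 3 for the 3 Fe2O3(s)): (-3)·(-197.0) = +591.0 kcal
(d) reversed (Cu2O(s) must end up as a reactant): +40.3 kcal
Since enthalpy is a state function, delta H = (2)·(-26.4) + (2)·(-267.3) + (-3)·(-197.0) + (-1)·(-40.3) = 43.9 kcal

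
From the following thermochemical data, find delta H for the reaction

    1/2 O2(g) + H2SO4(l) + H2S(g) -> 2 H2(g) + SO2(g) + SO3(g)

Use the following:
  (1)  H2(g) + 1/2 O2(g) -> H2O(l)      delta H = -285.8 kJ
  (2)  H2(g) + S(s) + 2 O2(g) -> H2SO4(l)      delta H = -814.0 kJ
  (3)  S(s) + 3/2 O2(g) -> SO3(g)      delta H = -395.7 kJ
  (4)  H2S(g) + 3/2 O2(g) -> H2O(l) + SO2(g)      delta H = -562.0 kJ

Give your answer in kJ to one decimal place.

delta H = 142.1 kJ

(1) reversed: +285.8 kJ
(2) reversed (H2SO4(l) must end up as a reactant): +814.0 kJ
(3) as written (SO3(g) already on the product side): -395.7 kJ
(4) as written (H2S(g) already on the reactant side): -562.0 kJ
Combining the equations, delta H = (-1)·(-285.8) + (-1)·(-814.0) + (1)·(-395.7) + (1)·(-562.0) = 142.1 kJ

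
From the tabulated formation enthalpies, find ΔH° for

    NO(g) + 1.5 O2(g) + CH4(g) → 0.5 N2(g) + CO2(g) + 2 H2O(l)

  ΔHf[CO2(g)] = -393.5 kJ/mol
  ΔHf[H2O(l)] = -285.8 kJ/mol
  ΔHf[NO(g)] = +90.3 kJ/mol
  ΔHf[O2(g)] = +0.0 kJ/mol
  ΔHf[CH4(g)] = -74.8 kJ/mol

ΔH° = -980.6 kJ/mol

Products: 1/2·(+0.0) + 1·(-393.5) + 2·(-285.8) = -965.1
Reactants: 1·(+90.3) + 3/2·(+0.0) + 1·(-74.8) = +15.5
ΔH° = (-965.1) − (+15.5) = -980.6 kJ/mol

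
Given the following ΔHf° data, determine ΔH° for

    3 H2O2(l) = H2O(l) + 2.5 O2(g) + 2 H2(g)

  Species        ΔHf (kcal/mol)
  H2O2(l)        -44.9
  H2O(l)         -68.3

Products: 1·(-68.3) + 5/2·(+0.0) + 2·(+0.0) = -68.3
Reactants: 3·(-44.9) = -134.7
ΔH° = (-68.3) − (-134.7) = 66.4 kcal/mol

ΔH° = 66.4 kcal/mol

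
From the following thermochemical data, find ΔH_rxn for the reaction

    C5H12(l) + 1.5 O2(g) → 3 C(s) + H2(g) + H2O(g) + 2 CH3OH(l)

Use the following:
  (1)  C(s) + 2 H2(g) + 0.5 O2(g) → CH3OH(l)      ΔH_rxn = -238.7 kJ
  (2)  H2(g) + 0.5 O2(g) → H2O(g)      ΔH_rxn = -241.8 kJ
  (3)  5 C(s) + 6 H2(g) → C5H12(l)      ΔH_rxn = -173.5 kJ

(1) × 2 (×2 to match 2 CH3OH(l) in the target): (2)·(-238.7) = -477.4 kJ
(2) as written (H2O(g) already on the product side): -241.8 kJ
(3) reversed (C5H12(l) must end up as a reactant): +173.5 kJ
ΔH_rxn = (2)·(-238.7) + (1)·(-241.8) + (-1)·(-173.5) = -545.7 kJ

ΔH_rxn = -545.7 kJ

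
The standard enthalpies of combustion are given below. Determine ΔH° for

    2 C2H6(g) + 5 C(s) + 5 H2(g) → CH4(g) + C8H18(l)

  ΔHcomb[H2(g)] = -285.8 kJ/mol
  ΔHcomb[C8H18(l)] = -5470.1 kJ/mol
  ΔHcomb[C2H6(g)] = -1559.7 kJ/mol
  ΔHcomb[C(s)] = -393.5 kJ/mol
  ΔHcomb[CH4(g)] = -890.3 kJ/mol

ΔH° = -155.5 kJ/mol

With combustion enthalpies, reactants minus products:
= [2·(-1559.7) + 5·(-393.5) + 5·(-285.8)] − [1·(-890.3) + 1·(-5470.1)]
= -155.5 kJ/mol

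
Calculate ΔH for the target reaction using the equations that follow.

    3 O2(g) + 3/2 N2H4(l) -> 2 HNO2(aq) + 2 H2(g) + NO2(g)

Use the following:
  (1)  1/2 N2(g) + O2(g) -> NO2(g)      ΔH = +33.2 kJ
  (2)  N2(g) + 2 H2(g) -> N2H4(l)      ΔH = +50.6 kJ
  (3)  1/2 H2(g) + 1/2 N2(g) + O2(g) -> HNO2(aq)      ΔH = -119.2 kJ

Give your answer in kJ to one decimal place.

(1) as written (NO2(g) already on the product side): +33.2 kJ
(2) reversed and × 3/2 (reverse to put N2H4(l) on the reactant side; scale by 3/2 for the 3/2 N2H4(l)): (-3/2)·(+50.6) = -75.9 kJ
(3) × 2 (scale by 2 for the 2 HNO2(aq)): (2)·(-119.2) = -238.4 kJ
ΔH = (1)·(+33.2) + (-3/2)·(+50.6) + (2)·(-119.2) = -281.1 kJ

ΔH = -281.1 kJ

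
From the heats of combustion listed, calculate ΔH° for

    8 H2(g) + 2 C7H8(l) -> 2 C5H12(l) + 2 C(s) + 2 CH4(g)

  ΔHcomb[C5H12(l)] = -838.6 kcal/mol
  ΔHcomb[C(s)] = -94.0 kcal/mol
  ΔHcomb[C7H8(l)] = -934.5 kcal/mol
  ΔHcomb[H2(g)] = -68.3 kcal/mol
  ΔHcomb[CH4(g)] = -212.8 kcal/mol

ΔH° = -124.6 kcal/mol

Using ΔH = Σ nΔHc°(reactants) − Σ nΔHc°(products):
= [8·(-68.3) + 2·(-934.5)] − [2·(-838.6) + 2·(-94.0) + 2·(-212.8)]
= -124.6 kcal/mol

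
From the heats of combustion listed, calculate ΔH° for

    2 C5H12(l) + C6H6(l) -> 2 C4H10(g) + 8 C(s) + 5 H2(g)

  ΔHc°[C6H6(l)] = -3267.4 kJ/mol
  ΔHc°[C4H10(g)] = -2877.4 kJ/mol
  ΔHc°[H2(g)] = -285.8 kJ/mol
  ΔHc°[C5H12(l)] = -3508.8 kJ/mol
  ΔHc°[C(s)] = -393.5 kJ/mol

With combustion enthalpies, reactants minus products:
= [2·(-3508.8) + 1·(-3267.4)] − [2·(-2877.4) + 8·(-393.5) + 5·(-285.8)]
= 46.8 kJ/mol

ΔH° = 46.8 kJ/mol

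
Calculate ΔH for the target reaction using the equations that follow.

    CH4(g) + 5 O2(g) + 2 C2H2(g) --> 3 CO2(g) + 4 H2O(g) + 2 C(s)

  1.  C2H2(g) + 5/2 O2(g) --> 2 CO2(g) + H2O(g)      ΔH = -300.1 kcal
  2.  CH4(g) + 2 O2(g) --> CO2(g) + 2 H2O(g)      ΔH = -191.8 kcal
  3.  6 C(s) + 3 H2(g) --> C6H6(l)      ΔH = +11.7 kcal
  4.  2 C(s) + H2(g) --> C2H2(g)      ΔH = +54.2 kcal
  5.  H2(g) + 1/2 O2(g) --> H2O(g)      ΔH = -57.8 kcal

eq. 1 as written: -300.1 kcal
eq. 2 as written (CH4(g) already on the reactant side): -191.8 kcal
eq. 3: not needed (C6H6(l) appears nowhere else).
eq. 4 reversed: -54.2 kcal
eq. 5 as written: -57.8 kcal
ΔH = (-300.1) + (-191.8) + (-54.2) + (-57.8) = -603.9 kcal

ΔH = -603.9 kcal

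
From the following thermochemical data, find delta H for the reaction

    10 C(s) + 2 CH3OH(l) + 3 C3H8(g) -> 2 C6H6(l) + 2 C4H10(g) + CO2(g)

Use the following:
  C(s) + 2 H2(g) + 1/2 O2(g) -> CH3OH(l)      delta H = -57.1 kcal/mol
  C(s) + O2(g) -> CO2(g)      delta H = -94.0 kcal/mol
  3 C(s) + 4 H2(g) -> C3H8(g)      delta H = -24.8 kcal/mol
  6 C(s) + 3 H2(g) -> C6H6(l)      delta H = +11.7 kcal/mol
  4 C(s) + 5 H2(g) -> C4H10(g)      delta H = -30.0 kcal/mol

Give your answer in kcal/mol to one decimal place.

equation 1 reversed and × 2 (CH3OH(l) must end up as a reactant; scale by 2 for the 2 CH3OH(l)): (-2)·(-57.1) = +114.2 kcal/mol
equation 2 as written (CO2(g) already on the product side): -94.0 kcal/mol
equation 3 reversed and × 3 (reverse to put C3H8(g) on the reactant side; scale by 3 for the 3 C3H8(g)): (-3)·(-24.8) = +74.4 kcal/mol
equation 4 × 2 (×2 to match 2 C6H6(l) in the target): (2)·(+11.7) = +23.4 kcal/mol
equation 5 × 2 (scale by 2 for the 2 C4H10(g)): (2)·(-30.0) = -60.0 kcal/mol
Since enthalpy is a state function, delta H = (+114.2) + (-94.0) + (+74.4) + (+23.4) + (-60.0) = 58.0 kcal/mol

delta H = 58.0 kcal/mol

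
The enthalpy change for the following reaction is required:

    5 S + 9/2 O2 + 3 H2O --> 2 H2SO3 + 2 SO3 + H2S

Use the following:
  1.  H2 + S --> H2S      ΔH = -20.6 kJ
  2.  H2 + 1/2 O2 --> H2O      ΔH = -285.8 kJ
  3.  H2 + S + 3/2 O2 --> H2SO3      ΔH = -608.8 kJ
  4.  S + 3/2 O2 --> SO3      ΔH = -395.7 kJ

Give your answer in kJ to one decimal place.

ΔH = -1172.2 kJ

eq. 1 as written: -20.6 kJ
eq. 2 reversed and × 3: (-3)·(-285.8) = +857.4 kJ
eq. 3 × 2: (2)·(-608.8) = -1217.6 kJ
eq. 4 × 2: (2)·(-395.7) = -791.4 kJ
ΔH = (-20.6) + (+857.4) + (-1217.6) + (-791.4) = -1172.2 kJ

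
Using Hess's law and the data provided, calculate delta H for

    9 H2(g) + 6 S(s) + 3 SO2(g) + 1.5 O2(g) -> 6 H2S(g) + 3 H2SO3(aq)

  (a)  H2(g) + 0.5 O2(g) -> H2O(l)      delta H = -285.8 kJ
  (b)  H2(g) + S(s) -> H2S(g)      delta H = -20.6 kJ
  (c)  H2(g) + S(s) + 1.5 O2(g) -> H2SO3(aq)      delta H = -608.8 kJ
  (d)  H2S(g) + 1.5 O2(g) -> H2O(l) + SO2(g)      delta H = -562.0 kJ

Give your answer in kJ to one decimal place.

delta H = -1059.6 kJ

(a) × 3: (3)·(-285.8) = -857.4 kJ
(b) × 3: (3)·(-20.6) = -61.8 kJ
(c) × 3: (3)·(-608.8) = -1826.4 kJ
(d) reversed and × 3: (-3)·(-562.0) = +1686.0 kJ
delta H = (3)·(-285.8) + (3)·(-20.6) + (3)·(-608.8) + (-3)·(-562.0) = -1059.6 kJ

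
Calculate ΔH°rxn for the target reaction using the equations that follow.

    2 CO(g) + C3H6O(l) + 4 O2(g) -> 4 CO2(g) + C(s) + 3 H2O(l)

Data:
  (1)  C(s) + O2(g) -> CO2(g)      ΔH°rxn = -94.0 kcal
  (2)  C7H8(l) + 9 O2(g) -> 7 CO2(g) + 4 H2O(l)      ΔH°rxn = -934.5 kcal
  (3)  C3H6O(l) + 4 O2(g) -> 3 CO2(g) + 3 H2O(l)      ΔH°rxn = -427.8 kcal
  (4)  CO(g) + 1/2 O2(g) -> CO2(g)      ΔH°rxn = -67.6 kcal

ΔH°rxn = -469.0 kcal

(1) reversed (C(s) must end up as a product): +94.0 kcal
(2): not needed (C7H8(l) appears nowhere else).
(3) as written (C3H6O(l) already on the reactant side): -427.8 kcal
(4) × 2 (scale by 2 for the 2 CO(g)): (2)·(-67.6) = -135.2 kcal
Combining the equations, ΔH°rxn = (+94.0) + (-427.8) + (-135.2) = -469.0 kcal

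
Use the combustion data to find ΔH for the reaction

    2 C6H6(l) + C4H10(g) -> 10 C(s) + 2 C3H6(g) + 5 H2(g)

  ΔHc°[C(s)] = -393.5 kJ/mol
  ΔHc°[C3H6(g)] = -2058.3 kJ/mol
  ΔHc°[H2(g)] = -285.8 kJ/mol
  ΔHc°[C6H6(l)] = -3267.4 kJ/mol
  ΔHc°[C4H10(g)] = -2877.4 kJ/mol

With combustion enthalpies, reactants minus products:
= [2·(-3267.4) + 1·(-2877.4)] − [10·(-393.5) + 2·(-2058.3) + 5·(-285.8)]
= 68.4 kJ/mol

ΔH = 68.4 kJ/mol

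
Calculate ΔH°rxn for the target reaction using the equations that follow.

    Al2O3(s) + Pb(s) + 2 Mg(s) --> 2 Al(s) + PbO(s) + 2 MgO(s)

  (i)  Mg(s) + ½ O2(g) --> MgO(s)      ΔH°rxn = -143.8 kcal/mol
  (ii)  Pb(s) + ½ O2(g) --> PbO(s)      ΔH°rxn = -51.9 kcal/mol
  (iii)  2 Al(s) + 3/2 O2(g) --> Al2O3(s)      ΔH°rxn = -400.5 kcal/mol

(i) × 2: (2)·(-143.8) = -287.6 kcal/mol
(ii) as written: -51.9 kcal/mol
(iii) reversed: +400.5 kcal/mol
Since enthalpy is a state function, ΔH°rxn = (2)·(-143.8) + (1)·(-51.9) + (-1)·(-400.5) = 61.0 kcal/mol

ΔH°rxn = 61.0 kcal/mol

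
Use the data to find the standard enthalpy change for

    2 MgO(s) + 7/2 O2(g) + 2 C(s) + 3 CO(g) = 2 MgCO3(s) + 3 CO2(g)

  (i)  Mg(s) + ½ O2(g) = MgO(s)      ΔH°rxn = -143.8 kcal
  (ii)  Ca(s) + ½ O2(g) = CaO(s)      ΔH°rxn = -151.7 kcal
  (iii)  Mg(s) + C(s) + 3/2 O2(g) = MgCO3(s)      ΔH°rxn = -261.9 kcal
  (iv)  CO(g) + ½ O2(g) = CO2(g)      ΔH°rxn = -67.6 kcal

(i) reversed and × 2 (reverse to put MgO(s) on the reactant side; scale by 2 for the 2 MgO(s)): (-2)·(-143.8) = +287.6 kcal
(ii): not needed (CaO(s) appears nowhere else).
(iii) × 2 (scale by 2 for the 2 MgCO3(s)): (2)·(-261.9) = -523.8 kcal
(iv) × 3 (×3 to match 3 CO(g) in the target): (3)·(-67.6) = -202.8 kcal
Summing the manipulated equations, ΔH°rxn = (-2)·(-143.8) + (2)·(-261.9) + (3)·(-67.6) = -439.0 kcal

ΔH°rxn = -439.0 kcal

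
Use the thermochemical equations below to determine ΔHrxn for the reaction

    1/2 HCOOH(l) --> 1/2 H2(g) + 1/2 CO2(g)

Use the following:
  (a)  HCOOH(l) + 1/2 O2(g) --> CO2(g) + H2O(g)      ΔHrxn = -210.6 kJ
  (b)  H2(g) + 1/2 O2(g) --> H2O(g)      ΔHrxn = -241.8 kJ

(a) × 1/2: (1/2)·(-210.6) = -105.3 kJ
(b) reversed and × 1/2: (-1/2)·(-241.8) = +120.9 kJ
ΔHrxn = (1/2)·(-210.6) + (-1/2)·(-241.8) = 15.6 kJ

ΔHrxn = 15.6 kJ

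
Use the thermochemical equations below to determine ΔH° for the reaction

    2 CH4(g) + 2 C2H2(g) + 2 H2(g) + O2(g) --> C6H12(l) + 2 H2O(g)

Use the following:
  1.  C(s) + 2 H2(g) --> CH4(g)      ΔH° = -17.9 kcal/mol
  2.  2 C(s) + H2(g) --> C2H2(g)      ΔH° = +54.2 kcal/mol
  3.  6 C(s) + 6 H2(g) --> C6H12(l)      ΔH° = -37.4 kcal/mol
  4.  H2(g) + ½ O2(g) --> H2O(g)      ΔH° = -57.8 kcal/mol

ΔH° = -225.6 kcal/mol

eq. 1 reversed and × 2 (reverse to put CH4(g) on the reactant side; scale by 2 for the 2 CH4(g)): (-2)·(-17.9) = +35.8 kcal/mol
eq. 2 reversed and × 2 (C2H2(g) must end up as a reactant; ×2 to match 2 C2H2(g) in the target): (-2)·(+54.2) = -108.4 kcal/mol
eq. 3 as written (C6H12(l) already on the product side): -37.4 kcal/mol
eq. 4 × 2 (×2 to match 2 H2O(g) in the target): (2)·(-57.8) = -115.6 kcal/mol
ΔH° = (-2)·(-17.9) + (-2)·(+54.2) + (1)·(-37.4) + (2)·(-57.8) = -225.6 kcal/mol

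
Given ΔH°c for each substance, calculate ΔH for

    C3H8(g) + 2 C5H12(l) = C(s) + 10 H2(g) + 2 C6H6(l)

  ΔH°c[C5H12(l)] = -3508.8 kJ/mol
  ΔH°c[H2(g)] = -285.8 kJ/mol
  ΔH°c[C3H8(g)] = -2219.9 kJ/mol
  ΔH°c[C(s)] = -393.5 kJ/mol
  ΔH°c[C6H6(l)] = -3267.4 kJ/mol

Using ΔH = Σ nΔHc°(reactants) − Σ nΔHc°(products):
= [1·(-2219.9) + 2·(-3508.8)] − [1·(-393.5) + 10·(-285.8) + 2·(-3267.4)]
= 548.8 kJ/mol

ΔH = 548.8 kJ/mol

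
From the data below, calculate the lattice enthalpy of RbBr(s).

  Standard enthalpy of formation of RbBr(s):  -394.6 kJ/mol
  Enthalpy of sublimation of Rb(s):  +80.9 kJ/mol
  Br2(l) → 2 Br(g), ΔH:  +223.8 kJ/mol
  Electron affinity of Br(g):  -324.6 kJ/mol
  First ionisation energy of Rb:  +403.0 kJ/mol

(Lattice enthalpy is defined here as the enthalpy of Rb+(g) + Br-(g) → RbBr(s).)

U = -665.8 kJ/mol

ΔHf° = 1·ΔHsub + 1·(ΣIE) + 1/2·D(Br2) + 1·EA + U
-394.6 = 1·(+80.9) + 1·(+403.0) + 1/2·(+223.8) + 1·(-324.6) + U
U = -394.6 − (+271.2) = -665.8 kJ/mol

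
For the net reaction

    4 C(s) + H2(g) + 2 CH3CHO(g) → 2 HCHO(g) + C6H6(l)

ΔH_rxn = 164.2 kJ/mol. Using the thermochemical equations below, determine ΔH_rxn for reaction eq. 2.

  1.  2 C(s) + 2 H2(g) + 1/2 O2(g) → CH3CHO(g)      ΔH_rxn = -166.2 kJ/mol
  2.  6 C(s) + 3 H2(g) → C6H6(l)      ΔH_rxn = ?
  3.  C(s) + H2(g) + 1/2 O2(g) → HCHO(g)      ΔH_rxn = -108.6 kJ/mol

ΔH_rxn = 49.0 kJ/mol

eq. 1 reversed and × 2: (-2)·(-166.2) = +332.4 kJ/mol
eq. 2 as written: contributes x
eq. 3 × 2: (2)·(-108.6) = -217.2 kJ/mol
+164.2 = (+332.4) + (-217.2) + x
x = (+164.2 − (+115.2)) / (1) = 49.0 kJ/mol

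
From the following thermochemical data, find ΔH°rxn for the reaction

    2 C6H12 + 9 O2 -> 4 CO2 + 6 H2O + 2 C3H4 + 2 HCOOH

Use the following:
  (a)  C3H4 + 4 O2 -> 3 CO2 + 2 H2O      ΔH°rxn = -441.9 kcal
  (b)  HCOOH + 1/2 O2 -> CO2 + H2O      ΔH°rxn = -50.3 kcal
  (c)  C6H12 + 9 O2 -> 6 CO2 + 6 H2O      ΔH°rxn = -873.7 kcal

(a) reversed and × 2 (reverse to put C3H4 on the product side; ×2 to match 2 C3H4 in the target): (-2)·(-441.9) = +883.8 kcal
(b) reversed and × 2 (HCOOH must end up as a product; scale by 2 for the 2 HCOOH): (-2)·(-50.3) = +100.6 kcal
(c) × 2 (×2 to match 2 C6H12 in the target): (2)·(-873.7) = -1747.4 kcal
Summing the manipulated equations, ΔH°rxn = (+883.8) + (+100.6) + (-1747.4) = -763.0 kcal

ΔH°rxn = -763.0 kcal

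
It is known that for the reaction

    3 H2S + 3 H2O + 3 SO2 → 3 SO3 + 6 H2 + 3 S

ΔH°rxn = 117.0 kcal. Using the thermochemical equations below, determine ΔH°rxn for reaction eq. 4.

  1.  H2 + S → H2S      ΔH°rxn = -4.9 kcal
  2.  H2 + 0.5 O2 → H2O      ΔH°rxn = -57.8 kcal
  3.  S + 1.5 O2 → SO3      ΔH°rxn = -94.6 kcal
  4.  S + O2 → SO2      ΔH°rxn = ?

ΔH°rxn = -70.9 kcal

eq. 1 reversed and × 3: (-3)·(-4.9) = +14.7 kcal
eq. 2 reversed and × 3: (-3)·(-57.8) = +173.4 kcal
eq. 3 × 3: (3)·(-94.6) = -283.8 kcal
eq. 4 reversed and × 3: contributes −3·x
+117.0 = (+14.7) + (+173.4) + (-283.8) − 3·x
x = (+117.0 − (-95.7)) / (-3) = -70.9 kcal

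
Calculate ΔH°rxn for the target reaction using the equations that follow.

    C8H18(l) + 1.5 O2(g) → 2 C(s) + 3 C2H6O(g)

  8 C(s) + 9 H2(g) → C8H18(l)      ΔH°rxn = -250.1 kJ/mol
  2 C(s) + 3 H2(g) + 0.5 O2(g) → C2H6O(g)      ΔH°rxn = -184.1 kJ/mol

equation 1 reversed: +250.1 kJ/mol
equation 2 × 3: (3)·(-184.1) = -552.3 kJ/mol
Combining the equations, ΔH°rxn = (-1)·(-250.1) + (3)·(-184.1) = -302.2 kJ/mol

ΔH°rxn = -302.2 kJ/mol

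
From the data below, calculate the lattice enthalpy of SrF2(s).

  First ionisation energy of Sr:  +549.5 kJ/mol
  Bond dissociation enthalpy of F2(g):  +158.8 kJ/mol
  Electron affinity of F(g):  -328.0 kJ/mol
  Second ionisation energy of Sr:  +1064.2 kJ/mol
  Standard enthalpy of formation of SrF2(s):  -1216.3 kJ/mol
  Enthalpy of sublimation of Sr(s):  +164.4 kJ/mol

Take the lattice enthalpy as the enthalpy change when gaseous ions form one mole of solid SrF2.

ΔHf° = 1·ΔHsub + 1·(ΣIE) + 1·D(F2) + 2·EA + U
-1216.3 = 1·(+164.4) + 1·(+1613.7) + 1·(+158.8) + 2·(-328.0) + U
U = -1216.3 − (+1280.9) = -2497.2 kJ/mol

U = -2497.2 kJ/mol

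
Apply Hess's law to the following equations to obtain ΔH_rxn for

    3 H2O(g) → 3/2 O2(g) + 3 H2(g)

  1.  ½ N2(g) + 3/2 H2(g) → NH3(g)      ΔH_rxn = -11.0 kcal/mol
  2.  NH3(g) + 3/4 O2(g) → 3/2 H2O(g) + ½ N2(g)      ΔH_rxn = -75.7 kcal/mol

eq. 1 reversed and × 2 (reverse to put H2(g) on the product side; ×2 to match 3 H2(g) in the target): (-2)·(-11.0) = +22.0 kcal/mol
eq. 2 reversed and × 2 (H2O(g) must end up as a reactant; ×2 to match 3 H2O(g) in the target): (-2)·(-75.7) = +151.4 kcal/mol
By Hess's law, ΔH_rxn = (-2)·(-11.0) + (-2)·(-75.7) = 173.4 kcal/mol

ΔH_rxn = 173.4 kcal/mol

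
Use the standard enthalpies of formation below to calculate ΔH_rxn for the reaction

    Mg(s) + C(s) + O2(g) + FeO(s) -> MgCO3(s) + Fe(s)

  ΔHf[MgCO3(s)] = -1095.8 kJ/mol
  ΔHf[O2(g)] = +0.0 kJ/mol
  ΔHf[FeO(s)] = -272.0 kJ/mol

ΔH_rxn = -823.8 kJ/mol

Products: 1·(-1095.8) + 1·(+0.0) = -1095.8
Reactants: 1·(+0.0) + 1·(+0.0) + 1·(+0.0) + 1·(-272.0) = -272.0
ΔH_rxn = (-1095.8) − (-272.0) = -823.8 kJ/mol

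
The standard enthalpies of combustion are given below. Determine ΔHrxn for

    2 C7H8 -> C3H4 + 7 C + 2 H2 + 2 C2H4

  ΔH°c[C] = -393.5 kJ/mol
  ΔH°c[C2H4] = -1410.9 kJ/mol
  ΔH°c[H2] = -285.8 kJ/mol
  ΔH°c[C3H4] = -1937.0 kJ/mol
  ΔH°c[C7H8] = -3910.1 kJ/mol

Using ΔH = Σ nΔHc°(reactants) − Σ nΔHc°(products):
= [2·(-3910.1)] − [1·(-1937.0) + 7·(-393.5) + 2·(-285.8) + 2·(-1410.9)]
= 264.7 kJ/mol

ΔHrxn = 264.7 kJ/mol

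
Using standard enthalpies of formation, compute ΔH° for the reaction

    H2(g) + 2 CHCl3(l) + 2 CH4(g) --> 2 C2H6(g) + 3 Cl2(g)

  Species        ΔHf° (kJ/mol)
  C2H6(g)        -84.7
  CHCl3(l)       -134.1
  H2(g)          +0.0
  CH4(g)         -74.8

ΔH° = 248.4 kJ/mol

ΔH°rxn = Σ nΔHf°(products) − Σ nΔHf°(reactants).
Products: 2·(-84.7) + 3·(+0.0) = -169.4
Reactants: 1·(+0.0) + 2·(-134.1) + 2·(-74.8) = -417.8
ΔH° = (-169.4) − (-417.8) = 248.4 kJ/mol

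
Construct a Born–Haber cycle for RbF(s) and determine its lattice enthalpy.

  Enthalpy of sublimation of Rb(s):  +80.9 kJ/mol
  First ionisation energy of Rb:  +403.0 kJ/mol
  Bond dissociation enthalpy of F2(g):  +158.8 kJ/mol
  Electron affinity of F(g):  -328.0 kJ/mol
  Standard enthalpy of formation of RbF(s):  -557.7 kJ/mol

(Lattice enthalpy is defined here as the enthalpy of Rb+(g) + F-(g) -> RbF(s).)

U = -793.0 kJ/mol

ΔHf° = 1·ΔHsub + 1·(ΣIE) + 1/2·D(F2) + 1·EA + U
-557.7 = 1·(+80.9) + 1·(+403.0) + 1/2·(+158.8) + 1·(-328.0) + U
U = -557.7 − (+235.3) = -793.0 kJ/mol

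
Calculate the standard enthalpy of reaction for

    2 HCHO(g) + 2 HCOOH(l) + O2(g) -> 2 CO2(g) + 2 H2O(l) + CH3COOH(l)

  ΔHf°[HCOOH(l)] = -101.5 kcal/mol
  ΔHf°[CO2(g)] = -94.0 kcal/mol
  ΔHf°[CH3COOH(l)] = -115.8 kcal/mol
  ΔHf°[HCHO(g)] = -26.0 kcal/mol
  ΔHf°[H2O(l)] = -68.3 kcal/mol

Products: 2·(-94.0) + 2·(-68.3) + 1·(-115.8) = -440.4
Reactants: 2·(-26.0) + 2·(-101.5) + 1·(+0.0) = -255.0
ΔHrxn = (-440.4) − (-255.0) = -185.4 kcal/mol

ΔHrxn = -185.4 kcal/mol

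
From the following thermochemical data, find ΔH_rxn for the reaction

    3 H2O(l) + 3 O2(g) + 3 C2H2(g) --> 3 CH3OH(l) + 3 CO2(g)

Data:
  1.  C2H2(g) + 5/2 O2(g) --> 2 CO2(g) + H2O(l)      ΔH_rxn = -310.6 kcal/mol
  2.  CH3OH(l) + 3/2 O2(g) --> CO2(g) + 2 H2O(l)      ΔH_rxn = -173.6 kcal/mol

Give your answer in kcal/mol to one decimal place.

eq. 1 × 3: (3)·(-310.6) = -931.8 kcal/mol
eq. 2 reversed and × 3: (-3)·(-173.6) = +520.8 kcal/mol
ΔH_rxn = (3)·(-310.6) + (-3)·(-173.6) = -411.0 kcal/mol

ΔH_rxn = -411.0 kcal/mol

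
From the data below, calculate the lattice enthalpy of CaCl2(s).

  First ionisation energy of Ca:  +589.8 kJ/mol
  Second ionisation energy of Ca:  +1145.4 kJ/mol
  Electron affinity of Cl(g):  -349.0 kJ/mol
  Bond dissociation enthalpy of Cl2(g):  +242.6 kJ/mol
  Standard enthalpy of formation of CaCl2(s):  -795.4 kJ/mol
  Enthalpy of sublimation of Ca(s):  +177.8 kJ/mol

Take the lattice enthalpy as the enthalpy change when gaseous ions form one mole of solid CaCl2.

ΔHf° = 1·ΔHsub + 1·(ΣIE) + 1·D(Cl2) + 2·EA + U
-795.4 = 1·(+177.8) + 1·(+1735.2) + 1·(+242.6) + 2·(-349.0) + U
U = -795.4 − (+1457.6) = -2253.0 kJ/mol

U = -2253.0 kJ/mol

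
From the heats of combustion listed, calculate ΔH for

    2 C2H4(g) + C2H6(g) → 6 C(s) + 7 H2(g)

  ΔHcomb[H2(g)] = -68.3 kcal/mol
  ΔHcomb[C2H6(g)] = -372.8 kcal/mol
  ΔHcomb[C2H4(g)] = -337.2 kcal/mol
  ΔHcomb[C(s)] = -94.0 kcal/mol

ΔH = -5.1 kcal/mol

With combustion enthalpies, reactants minus products:
= [2·(-337.2) + 1·(-372.8)] − [6·(-94.0) + 7·(-68.3)]
= -5.1 kcal/mol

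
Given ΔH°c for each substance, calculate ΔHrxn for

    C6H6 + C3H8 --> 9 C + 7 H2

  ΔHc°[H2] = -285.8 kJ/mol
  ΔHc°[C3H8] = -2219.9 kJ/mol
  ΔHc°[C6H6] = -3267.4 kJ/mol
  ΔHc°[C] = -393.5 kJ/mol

With combustion enthalpies, reactants minus products:
= [1·(-3267.4) + 1·(-2219.9)] − [9·(-393.5) + 7·(-285.8)]
= 54.8 kJ/mol

ΔHrxn = 54.8 kJ/mol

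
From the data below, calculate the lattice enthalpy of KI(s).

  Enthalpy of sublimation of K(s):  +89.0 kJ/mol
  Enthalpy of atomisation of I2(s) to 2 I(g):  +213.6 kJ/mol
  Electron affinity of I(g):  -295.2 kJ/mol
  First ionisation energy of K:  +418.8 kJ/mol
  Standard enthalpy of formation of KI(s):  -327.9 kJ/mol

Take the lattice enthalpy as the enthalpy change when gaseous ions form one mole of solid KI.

ΔHf° = 1·ΔHsub + 1·(ΣIE) + 1/2·D(I2) + 1·EA + U
-327.9 = 1·(+89.0) + 1·(+418.8) + 1/2·(+213.6) + 1·(-295.2) + U
U = -327.9 − (+319.4) = -647.3 kJ/mol

U = -647.3 kJ/mol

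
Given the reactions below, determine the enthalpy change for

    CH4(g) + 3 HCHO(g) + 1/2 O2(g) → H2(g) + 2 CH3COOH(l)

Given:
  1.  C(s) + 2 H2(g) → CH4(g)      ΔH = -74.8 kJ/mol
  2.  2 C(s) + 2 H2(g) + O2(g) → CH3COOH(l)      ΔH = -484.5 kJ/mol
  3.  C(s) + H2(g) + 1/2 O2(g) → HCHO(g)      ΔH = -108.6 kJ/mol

eq. 1 reversed (CH4(g) must end up as a reactant): +74.8 kJ/mol
eq. 2 × 2 (×2 to match 2 CH3COOH(l) in the target): (2)·(-484.5) = -969.0 kJ/mol
eq. 3 reversed and × 3 (reverse to put HCHO(g) on the reactant side; ×3 to match 3 HCHO(g) in the target): (-3)·(-108.6) = +325.8 kJ/mol
Combining the equations, ΔH = (+74.8) + (-969.0) + (+325.8) = -568.4 kJ/mol

ΔH = -568.4 kJ/mol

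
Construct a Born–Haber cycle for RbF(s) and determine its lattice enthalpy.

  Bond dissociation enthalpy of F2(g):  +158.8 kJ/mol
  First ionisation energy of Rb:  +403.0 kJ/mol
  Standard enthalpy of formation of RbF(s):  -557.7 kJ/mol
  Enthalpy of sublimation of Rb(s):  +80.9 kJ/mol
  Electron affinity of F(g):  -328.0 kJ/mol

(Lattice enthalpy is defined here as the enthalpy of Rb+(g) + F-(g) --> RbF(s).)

U = -793.0 kJ/mol

ΔHf° = 1·ΔHsub + 1·(ΣIE) + 1/2·D(F2) + 1·EA + U
-557.7 = 1·(+80.9) + 1·(+403.0) + 1/2·(+158.8) + 1·(-328.0) + U
U = -557.7 − (+235.3) = -793.0 kJ/mol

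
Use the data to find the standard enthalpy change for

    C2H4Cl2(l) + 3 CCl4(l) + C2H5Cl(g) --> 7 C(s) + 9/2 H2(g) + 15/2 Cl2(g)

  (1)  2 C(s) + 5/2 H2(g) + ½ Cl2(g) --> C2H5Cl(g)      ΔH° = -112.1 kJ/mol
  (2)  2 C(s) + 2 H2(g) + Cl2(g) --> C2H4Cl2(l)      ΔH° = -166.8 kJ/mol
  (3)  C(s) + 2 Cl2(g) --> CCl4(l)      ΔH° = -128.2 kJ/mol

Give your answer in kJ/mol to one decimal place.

ΔH° = 663.5 kJ/mol

(1) reversed (C2H5Cl(g) must end up as a reactant): +112.1 kJ/mol
(2) reversed (reverse to put C2H4Cl2(l) on the reactant side): +166.8 kJ/mol
(3) reversed and × 3 (CCl4(l) must end up as a reactant; scale by 3 for the 3 CCl4(l)): (-3)·(-128.2) = +384.6 kJ/mol
Combining the equations, ΔH° = (-1)·(-112.1) + (-1)·(-166.8) + (-3)·(-128.2) = 663.5 kJ/mol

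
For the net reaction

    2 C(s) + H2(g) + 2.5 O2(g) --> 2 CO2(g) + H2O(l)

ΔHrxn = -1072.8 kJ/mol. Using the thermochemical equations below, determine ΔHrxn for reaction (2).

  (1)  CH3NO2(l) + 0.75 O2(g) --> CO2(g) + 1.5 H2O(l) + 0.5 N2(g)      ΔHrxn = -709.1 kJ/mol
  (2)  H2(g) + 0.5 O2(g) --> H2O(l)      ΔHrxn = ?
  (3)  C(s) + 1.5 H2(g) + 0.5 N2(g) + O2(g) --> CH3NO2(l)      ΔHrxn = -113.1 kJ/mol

(1) × 2: (2)·(-709.1) = -1418.2 kJ/mol
(2) reversed and × 2: contributes −2·x
(3) × 2: (2)·(-113.1) = -226.2 kJ/mol
-1072.8 = (-1418.2) + (-226.2) − 2·x
x = (-1072.8 − (-1644.4)) / (-2) = -285.8 kJ/mol

ΔHrxn = -285.8 kJ/mol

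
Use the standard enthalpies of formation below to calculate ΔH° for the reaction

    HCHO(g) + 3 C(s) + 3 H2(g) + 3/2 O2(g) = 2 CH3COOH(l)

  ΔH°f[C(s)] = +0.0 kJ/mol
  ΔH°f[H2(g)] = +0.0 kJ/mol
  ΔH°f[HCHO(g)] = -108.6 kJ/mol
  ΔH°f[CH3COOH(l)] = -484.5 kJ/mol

ΔH° = -860.4 kJ/mol

Products: 2·(-484.5) = -969.0
Reactants: 1·(-108.6) + 3·(+0.0) + 3·(+0.0) + 3/2·(+0.0) = -108.6
ΔH° = (-969.0) − (-108.6) = -860.4 kJ/mol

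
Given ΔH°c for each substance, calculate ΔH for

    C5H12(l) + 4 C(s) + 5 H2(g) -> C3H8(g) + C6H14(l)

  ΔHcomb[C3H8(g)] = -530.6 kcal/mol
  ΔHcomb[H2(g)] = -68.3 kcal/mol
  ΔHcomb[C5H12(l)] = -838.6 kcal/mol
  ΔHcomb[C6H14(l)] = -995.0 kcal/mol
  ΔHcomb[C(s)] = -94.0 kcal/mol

Using ΔH = Σ nΔHc°(reactants) − Σ nΔHc°(products):
= [1·(-838.6) + 4·(-94.0) + 5·(-68.3)] − [1·(-530.6) + 1·(-995.0)]
= -30.5 kcal/mol

ΔH = -30.5 kcal/mol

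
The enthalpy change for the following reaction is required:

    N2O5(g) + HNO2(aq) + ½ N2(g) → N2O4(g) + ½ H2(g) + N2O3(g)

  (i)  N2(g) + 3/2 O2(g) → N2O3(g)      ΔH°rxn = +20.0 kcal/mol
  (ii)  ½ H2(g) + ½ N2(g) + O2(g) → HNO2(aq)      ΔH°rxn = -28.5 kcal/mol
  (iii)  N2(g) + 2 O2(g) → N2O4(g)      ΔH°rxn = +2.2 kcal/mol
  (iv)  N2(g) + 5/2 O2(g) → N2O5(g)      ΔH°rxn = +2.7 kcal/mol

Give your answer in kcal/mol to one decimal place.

ΔH°rxn = 48.0 kcal/mol

(i) as written (N2O3(g) already on the product side): +20.0 kcal/mol
(ii) reversed (reverse to put HNO2(aq) on the reactant side): +28.5 kcal/mol
(iii) as written (N2O4(g) already on the product side): +2.2 kcal/mol
(iv) reversed (N2O5(g) must end up as a reactant): -2.7 kcal/mol
By Hess's law, ΔH°rxn = (+20.0) + (+28.5) + (+2.2) + (-2.7) = 48.0 kcal/mol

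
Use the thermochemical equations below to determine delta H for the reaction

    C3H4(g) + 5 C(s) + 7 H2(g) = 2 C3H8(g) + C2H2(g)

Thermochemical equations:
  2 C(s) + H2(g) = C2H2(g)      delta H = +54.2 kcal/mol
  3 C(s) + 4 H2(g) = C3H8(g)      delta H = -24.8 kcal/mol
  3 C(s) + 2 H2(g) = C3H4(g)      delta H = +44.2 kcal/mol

equation 1 as written: +54.2 kcal/mol
equation 2 × 2: (2)·(-24.8) = -49.6 kcal/mol
equation 3 reversed: -44.2 kcal/mol
Combining the equations, delta H = (1)·(+54.2) + (2)·(-24.8) + (-1)·(+44.2) = -39.6 kcal/mol

delta H = -39.6 kcal/mol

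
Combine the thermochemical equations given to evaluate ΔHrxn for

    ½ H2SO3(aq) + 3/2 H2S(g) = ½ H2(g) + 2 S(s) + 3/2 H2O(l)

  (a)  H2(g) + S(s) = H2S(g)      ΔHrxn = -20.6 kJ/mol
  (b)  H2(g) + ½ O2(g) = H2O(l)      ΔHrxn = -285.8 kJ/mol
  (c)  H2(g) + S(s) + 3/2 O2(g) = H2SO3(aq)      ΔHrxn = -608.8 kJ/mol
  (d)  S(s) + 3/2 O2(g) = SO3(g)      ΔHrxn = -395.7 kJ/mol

ΔHrxn = -93.4 kJ/mol

(a) reversed and × 3/2 (H2S(g) must end up as a reactant; ×3/2 to match 3/2 H2S(g) in the target): (-3/2)·(-20.6) = +30.9 kJ/mol
(b) × 3/2 (×3/2 to match 3/2 H2O(l) in the target): (3/2)·(-285.8) = -428.7 kJ/mol
(c) reversed and × 1/2 (reverse to put H2SO3(aq) on the reactant side; ×1/2 to match 1/2 H2SO3(aq) in the target): (-1/2)·(-608.8) = +304.4 kJ/mol
(d): not needed (SO3(g) appears nowhere else).
By Hess's law, ΔHrxn = (-3/2)·(-20.6) + (3/2)·(-285.8) + (-1/2)·(-608.8) = -93.4 kJ/mol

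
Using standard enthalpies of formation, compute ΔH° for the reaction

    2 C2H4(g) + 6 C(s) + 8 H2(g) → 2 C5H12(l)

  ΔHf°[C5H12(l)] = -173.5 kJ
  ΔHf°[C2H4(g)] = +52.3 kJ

ΔH° = -451.6 kJ

Products: 2·(-173.5) = -347.0
Reactants: 2·(+52.3) + 6·(+0.0) + 8·(+0.0) = +104.6
ΔH° = (-347.0) − (+104.6) = -451.6 kJ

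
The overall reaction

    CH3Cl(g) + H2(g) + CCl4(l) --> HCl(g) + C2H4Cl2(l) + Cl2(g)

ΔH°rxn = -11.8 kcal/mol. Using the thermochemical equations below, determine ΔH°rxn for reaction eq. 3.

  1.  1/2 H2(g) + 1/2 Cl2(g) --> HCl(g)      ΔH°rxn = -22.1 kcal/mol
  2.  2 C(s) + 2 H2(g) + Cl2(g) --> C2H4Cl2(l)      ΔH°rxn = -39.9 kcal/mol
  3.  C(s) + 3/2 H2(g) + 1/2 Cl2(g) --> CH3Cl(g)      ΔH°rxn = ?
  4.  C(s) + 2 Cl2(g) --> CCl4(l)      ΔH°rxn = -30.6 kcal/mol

ΔH°rxn = -19.6 kcal/mol

eq. 1 as written (HCl(g) already on the product side): -22.1 kcal/mol
eq. 2 as written (C2H4Cl2(l) already on the product side): -39.9 kcal/mol
eq. 3 reversed (CH3Cl(g) must end up as a reactant): contributes −x
eq. 4 reversed (reverse to put CCl4(l) on the reactant side): +30.6 kcal/mol
-11.8 = (-22.1) + (-39.9) + (+30.6) − x
x = (-11.8 − (-31.4)) / (-1) = -19.6 kcal/mol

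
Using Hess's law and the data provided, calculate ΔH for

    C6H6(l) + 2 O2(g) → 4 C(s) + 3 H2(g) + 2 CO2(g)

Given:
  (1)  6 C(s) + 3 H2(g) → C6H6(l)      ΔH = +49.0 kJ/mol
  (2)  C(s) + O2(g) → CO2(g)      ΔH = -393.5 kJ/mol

(1) reversed (reverse to put C6H6(l) on the reactant side): -49.0 kJ/mol
(2) × 2 (scale by 2 for the 2 CO2(g)): (2)·(-393.5) = -787.0 kJ/mol
ΔH = (-1)·(+49.0) + (2)·(-393.5) = -836.0 kJ/mol

ΔH = -836.0 kJ/mol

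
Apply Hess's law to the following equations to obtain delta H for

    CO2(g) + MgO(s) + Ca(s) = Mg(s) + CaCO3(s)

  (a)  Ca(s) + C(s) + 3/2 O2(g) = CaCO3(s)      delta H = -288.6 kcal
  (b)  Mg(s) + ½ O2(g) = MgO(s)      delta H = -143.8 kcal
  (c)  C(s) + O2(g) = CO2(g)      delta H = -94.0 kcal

delta H = -50.8 kcal

(a) as written (CaCO3(s) already on the product side): -288.6 kcal
(b) reversed (reverse to put MgO(s) on the reactant side): +143.8 kcal
(c) reversed (CO2(g) must end up as a reactant): +94.0 kcal
Summing the manipulated equations, delta H = (-288.6) + (+143.8) + (+94.0) = -50.8 kcal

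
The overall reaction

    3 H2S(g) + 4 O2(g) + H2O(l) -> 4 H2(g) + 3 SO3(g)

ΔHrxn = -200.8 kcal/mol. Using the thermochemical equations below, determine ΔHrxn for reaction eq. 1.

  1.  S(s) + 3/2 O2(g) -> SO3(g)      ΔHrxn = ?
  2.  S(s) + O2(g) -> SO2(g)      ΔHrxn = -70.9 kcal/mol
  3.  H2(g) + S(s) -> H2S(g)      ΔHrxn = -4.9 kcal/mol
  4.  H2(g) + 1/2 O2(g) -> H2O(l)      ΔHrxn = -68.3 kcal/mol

ΔHrxn = -94.6 kcal/mol

eq. 1 × 3: contributes 3·x
eq. 2: not needed.
eq. 3 reversed and × 3: (-3)·(-4.9) = +14.7 kcal/mol
eq. 4 reversed: +68.3 kcal/mol
-200.8 = (+14.7) + (+68.3) + 3·x
x = (-200.8 − (+83.0)) / (3) = -94.6 kcal/mol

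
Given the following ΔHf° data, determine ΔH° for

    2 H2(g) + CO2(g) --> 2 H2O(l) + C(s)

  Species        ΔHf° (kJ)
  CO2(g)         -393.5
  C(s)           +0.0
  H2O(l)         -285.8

ΔH° = -178.1 kJ

Products: 2·(-285.8) + 1·(+0.0) = -571.6
Reactants: 2·(+0.0) + 1·(-393.5) = -393.5
ΔH° = (-571.6) − (-393.5) = -178.1 kJ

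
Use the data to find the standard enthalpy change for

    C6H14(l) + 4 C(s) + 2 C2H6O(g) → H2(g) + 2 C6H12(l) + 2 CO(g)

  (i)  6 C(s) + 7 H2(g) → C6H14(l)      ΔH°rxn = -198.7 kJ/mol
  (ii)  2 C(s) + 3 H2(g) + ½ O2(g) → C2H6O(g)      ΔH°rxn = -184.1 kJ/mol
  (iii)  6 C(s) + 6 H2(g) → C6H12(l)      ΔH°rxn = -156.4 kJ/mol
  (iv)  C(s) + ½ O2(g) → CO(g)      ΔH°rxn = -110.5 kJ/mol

(i) reversed: +198.7 kJ/mol
(ii) reversed and × 2: (-2)·(-184.1) = +368.2 kJ/mol
(iii) × 2: (2)·(-156.4) = -312.8 kJ/mol
(iv) × 2: (2)·(-110.5) = -221.0 kJ/mol
Summing the manipulated equations, ΔH°rxn = (-1)·(-198.7) + (-2)·(-184.1) + (2)·(-156.4) + (2)·(-110.5) = 33.1 kJ/mol

ΔH°rxn = 33.1 kJ/mol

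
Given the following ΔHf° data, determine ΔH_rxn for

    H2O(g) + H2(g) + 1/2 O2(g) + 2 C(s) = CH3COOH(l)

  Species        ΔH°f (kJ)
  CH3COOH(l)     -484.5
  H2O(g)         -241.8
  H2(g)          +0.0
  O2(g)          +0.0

ΔH°rxn = Σ nΔHf°(products) − Σ nΔHf°(reactants).
Products: 1·(-484.5) = -484.5
Reactants: 1·(-241.8) + 1·(+0.0) + 1/2·(+0.0) + 2·(+0.0) = -241.8
ΔH_rxn = (-484.5) − (-241.8) = -242.7 kJ

ΔH_rxn = -242.7 kJ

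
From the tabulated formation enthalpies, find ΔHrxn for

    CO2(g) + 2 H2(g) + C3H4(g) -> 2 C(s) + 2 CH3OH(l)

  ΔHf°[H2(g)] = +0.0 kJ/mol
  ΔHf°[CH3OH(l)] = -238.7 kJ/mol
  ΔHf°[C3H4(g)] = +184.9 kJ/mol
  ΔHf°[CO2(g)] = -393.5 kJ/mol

Products: 2·(+0.0) + 2·(-238.7) = -477.4
Reactants: 1·(-393.5) + 2·(+0.0) + 1·(+184.9) = -208.6
ΔHrxn = (-477.4) − (-208.6) = -268.8 kJ/mol

ΔHrxn = -268.8 kJ/mol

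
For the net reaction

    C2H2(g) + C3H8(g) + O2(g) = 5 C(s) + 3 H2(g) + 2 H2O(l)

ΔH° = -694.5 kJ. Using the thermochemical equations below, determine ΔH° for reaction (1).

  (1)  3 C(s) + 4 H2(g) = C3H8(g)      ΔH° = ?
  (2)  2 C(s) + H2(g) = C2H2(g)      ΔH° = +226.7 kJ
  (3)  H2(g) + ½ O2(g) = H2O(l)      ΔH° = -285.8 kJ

ΔH° = -103.8 kJ

(1) reversed (C3H8(g) must end up as a reactant): contributes −x
(2) reversed (reverse to put C2H2(g) on the reactant side): -226.7 kJ
(3) × 2 (scale by 2 for the 2 H2O(l)): (2)·(-285.8) = -571.6 kJ
-694.5 = (-226.7) + (-571.6) − x
x = (-694.5 − (-798.3)) / (-1) = -103.8 kJ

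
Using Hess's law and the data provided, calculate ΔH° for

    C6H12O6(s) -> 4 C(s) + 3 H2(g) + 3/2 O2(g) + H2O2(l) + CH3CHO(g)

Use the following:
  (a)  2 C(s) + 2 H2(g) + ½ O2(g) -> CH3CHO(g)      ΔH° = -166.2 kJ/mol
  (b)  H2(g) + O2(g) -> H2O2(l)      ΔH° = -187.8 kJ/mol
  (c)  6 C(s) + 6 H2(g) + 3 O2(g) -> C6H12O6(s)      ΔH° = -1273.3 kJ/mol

ΔH° = 919.3 kJ/mol

(a) as written: -166.2 kJ/mol
(b) as written: -187.8 kJ/mol
(c) reversed: +1273.3 kJ/mol
Since enthalpy is a state function, ΔH° = (1)·(-166.2) + (1)·(-187.8) + (-1)·(-1273.3) = 919.3 kJ/mol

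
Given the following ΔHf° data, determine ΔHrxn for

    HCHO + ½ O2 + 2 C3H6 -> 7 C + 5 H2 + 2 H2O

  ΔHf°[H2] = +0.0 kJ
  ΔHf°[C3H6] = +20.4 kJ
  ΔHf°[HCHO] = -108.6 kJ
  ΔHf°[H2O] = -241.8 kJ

ΔHrxn = -415.8 kJ

Products: 7·(+0.0) + 5·(+0.0) + 2·(-241.8) = -483.6
Reactants: 1·(-108.6) + 1/2·(+0.0) + 2·(+20.4) = -67.8
ΔHrxn = (-483.6) − (-67.8) = -415.8 kJ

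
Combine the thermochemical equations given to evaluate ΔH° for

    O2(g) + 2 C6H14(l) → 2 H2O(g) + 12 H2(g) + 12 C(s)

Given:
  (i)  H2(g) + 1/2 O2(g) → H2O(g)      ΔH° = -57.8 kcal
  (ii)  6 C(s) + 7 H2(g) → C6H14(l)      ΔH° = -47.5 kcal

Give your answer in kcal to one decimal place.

ΔH° = -20.6 kcal

(i) × 2: (2)·(-57.8) = -115.6 kcal
(ii) reversed and × 2: (-2)·(-47.5) = +95.0 kcal
Since enthalpy is a state function, ΔH° = (-115.6) + (+95.0) = -20.6 kcal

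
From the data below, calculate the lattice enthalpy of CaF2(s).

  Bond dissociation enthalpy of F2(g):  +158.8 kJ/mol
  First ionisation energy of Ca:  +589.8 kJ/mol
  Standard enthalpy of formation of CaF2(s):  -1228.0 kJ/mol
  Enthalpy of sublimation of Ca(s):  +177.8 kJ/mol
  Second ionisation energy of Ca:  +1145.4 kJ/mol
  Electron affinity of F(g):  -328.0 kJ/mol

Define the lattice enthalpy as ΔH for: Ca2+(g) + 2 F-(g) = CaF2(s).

U = -2643.8 kJ/mol

ΔHf° = 1·ΔHsub + 1·(ΣIE) + 1·D(F2) + 2·EA + U
-1228.0 = 1·(+177.8) + 1·(+1735.2) + 1·(+158.8) + 2·(-328.0) + U
U = -1228.0 − (+1415.8) = -2643.8 kJ/mol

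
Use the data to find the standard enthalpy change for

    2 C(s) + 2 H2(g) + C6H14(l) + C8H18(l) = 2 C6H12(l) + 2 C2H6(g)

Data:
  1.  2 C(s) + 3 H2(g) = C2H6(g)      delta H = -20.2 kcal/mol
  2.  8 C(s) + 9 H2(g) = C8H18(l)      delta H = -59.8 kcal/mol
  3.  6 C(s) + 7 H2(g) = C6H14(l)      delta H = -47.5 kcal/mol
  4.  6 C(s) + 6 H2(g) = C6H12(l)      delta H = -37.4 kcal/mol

delta H = -7.9 kcal/mol

eq. 1 × 2: (2)·(-20.2) = -40.4 kcal/mol
eq. 2 reversed: +59.8 kcal/mol
eq. 3 reversed: +47.5 kcal/mol
eq. 4 × 2: (2)·(-37.4) = -74.8 kcal/mol
Since enthalpy is a state function, delta H = (-40.4) + (+59.8) + (+47.5) + (-74.8) = -7.9 kcal/mol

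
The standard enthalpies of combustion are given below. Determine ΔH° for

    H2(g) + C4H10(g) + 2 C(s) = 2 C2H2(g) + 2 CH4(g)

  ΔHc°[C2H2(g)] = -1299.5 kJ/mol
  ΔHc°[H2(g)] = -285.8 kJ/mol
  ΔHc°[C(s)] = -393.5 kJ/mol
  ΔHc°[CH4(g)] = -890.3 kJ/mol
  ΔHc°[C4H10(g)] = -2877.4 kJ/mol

With combustion enthalpies, reactants minus products:
= [1·(-285.8) + 1·(-2877.4) + 2·(-393.5)] − [2·(-1299.5) + 2·(-890.3)]
= 429.4 kJ/mol

ΔH° = 429.4 kJ/mol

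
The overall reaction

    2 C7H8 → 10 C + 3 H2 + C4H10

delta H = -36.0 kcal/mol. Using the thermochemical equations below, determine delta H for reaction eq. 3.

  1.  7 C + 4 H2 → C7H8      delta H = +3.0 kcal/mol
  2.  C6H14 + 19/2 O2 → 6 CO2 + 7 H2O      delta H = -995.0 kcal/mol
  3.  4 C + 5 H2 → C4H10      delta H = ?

eq. 1 reversed and × 2: (-2)·(+3.0) = -6.0 kcal/mol
eq. 2: not needed.
eq. 3 as written: contributes x
-36.0 = (-6.0) + x
x = (-36.0 − (-6.0)) / (1) = -30.0 kcal/mol

delta H = -30.0 kcal/mol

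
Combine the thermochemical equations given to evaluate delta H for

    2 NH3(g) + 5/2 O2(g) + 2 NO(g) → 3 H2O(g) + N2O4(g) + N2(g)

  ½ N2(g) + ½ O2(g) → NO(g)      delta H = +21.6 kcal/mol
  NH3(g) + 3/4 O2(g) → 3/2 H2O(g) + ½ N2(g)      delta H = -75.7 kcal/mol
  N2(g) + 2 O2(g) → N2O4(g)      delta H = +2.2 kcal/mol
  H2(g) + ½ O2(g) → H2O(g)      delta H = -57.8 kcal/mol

delta H = -192.4 kcal/mol

equation 1 reversed and × 2 (NO(g) must end up as a reactant; ×2 to match 2 NO(g) in the target): (-2)·(+21.6) = -43.2 kcal/mol
equation 2 × 2 (scale by 2 for the 2 NH3(g)): (2)·(-75.7) = -151.4 kcal/mol
equation 3 as written (N2O4(g) already on the product side): +2.2 kcal/mol
equation 4: not needed (H2(g) appears nowhere else).
Combining the equations, delta H = (-2)·(+21.6) + (2)·(-75.7) + (1)·(+2.2) = -192.4 kcal/mol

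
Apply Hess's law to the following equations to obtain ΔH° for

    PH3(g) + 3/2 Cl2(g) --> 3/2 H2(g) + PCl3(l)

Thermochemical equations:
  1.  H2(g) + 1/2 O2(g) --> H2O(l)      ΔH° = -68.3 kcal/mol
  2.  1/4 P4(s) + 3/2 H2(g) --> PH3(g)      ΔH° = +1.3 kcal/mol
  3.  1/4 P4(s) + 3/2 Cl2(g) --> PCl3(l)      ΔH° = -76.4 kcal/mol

eq. 1: not needed.
eq. 2 reversed: -1.3 kcal/mol
eq. 3 as written: -76.4 kcal/mol
By Hess's law, ΔH° = (-1.3) + (-76.4) = -77.7 kcal/mol

ΔH° = -77.7 kcal/mol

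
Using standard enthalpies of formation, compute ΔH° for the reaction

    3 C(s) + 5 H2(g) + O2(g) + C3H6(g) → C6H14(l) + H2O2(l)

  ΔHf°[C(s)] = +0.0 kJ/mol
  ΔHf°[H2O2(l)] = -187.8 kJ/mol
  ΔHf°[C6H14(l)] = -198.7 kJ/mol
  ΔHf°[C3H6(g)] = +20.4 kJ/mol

ΔH° = -406.9 kJ/mol

Products: 1·(-198.7) + 1·(-187.8) = -386.5
Reactants: 3·(+0.0) + 5·(+0.0) + 1·(+0.0) + 1·(+20.4) = +20.4
ΔH° = (-386.5) − (+20.4) = -406.9 kJ/mol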